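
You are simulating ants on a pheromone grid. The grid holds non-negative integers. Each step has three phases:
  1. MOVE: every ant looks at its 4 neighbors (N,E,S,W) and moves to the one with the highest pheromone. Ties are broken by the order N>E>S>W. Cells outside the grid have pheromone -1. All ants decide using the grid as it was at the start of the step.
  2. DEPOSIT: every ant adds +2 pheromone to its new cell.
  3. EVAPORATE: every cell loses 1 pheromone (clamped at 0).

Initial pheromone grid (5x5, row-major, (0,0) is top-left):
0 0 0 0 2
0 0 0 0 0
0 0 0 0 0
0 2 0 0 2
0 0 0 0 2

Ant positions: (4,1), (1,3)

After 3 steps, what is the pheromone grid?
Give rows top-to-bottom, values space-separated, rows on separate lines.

After step 1: ants at (3,1),(0,3)
  0 0 0 1 1
  0 0 0 0 0
  0 0 0 0 0
  0 3 0 0 1
  0 0 0 0 1
After step 2: ants at (2,1),(0,4)
  0 0 0 0 2
  0 0 0 0 0
  0 1 0 0 0
  0 2 0 0 0
  0 0 0 0 0
After step 3: ants at (3,1),(1,4)
  0 0 0 0 1
  0 0 0 0 1
  0 0 0 0 0
  0 3 0 0 0
  0 0 0 0 0

0 0 0 0 1
0 0 0 0 1
0 0 0 0 0
0 3 0 0 0
0 0 0 0 0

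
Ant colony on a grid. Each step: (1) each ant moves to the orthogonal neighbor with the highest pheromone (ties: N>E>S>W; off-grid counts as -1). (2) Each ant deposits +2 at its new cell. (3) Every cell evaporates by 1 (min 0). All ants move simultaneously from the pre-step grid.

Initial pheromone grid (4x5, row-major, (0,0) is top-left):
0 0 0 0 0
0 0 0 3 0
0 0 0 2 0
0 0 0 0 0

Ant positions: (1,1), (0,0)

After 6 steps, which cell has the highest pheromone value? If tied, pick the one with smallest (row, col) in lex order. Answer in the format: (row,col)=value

Step 1: ant0:(1,1)->N->(0,1) | ant1:(0,0)->E->(0,1)
  grid max=3 at (0,1)
Step 2: ant0:(0,1)->E->(0,2) | ant1:(0,1)->E->(0,2)
  grid max=3 at (0,2)
Step 3: ant0:(0,2)->W->(0,1) | ant1:(0,2)->W->(0,1)
  grid max=5 at (0,1)
Step 4: ant0:(0,1)->E->(0,2) | ant1:(0,1)->E->(0,2)
  grid max=5 at (0,2)
Step 5: ant0:(0,2)->W->(0,1) | ant1:(0,2)->W->(0,1)
  grid max=7 at (0,1)
Step 6: ant0:(0,1)->E->(0,2) | ant1:(0,1)->E->(0,2)
  grid max=7 at (0,2)
Final grid:
  0 6 7 0 0
  0 0 0 0 0
  0 0 0 0 0
  0 0 0 0 0
Max pheromone 7 at (0,2)

Answer: (0,2)=7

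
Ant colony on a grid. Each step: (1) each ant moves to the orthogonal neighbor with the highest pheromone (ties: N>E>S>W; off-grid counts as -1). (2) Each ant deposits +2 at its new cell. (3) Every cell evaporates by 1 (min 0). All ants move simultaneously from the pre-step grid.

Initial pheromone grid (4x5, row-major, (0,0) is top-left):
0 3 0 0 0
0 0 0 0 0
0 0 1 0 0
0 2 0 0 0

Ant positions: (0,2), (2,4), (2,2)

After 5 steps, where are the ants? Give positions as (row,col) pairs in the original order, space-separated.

Step 1: ant0:(0,2)->W->(0,1) | ant1:(2,4)->N->(1,4) | ant2:(2,2)->N->(1,2)
  grid max=4 at (0,1)
Step 2: ant0:(0,1)->E->(0,2) | ant1:(1,4)->N->(0,4) | ant2:(1,2)->N->(0,2)
  grid max=3 at (0,1)
Step 3: ant0:(0,2)->W->(0,1) | ant1:(0,4)->S->(1,4) | ant2:(0,2)->W->(0,1)
  grid max=6 at (0,1)
Step 4: ant0:(0,1)->E->(0,2) | ant1:(1,4)->N->(0,4) | ant2:(0,1)->E->(0,2)
  grid max=5 at (0,1)
Step 5: ant0:(0,2)->W->(0,1) | ant1:(0,4)->S->(1,4) | ant2:(0,2)->W->(0,1)
  grid max=8 at (0,1)

(0,1) (1,4) (0,1)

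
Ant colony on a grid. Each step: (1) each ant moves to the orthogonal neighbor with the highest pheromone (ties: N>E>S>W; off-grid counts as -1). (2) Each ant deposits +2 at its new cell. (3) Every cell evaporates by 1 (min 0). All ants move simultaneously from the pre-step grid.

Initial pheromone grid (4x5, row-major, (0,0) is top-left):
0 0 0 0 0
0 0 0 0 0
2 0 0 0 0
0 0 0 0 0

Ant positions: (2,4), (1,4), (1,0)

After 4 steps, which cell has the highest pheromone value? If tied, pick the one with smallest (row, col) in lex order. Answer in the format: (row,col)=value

Answer: (0,4)=4

Derivation:
Step 1: ant0:(2,4)->N->(1,4) | ant1:(1,4)->N->(0,4) | ant2:(1,0)->S->(2,0)
  grid max=3 at (2,0)
Step 2: ant0:(1,4)->N->(0,4) | ant1:(0,4)->S->(1,4) | ant2:(2,0)->N->(1,0)
  grid max=2 at (0,4)
Step 3: ant0:(0,4)->S->(1,4) | ant1:(1,4)->N->(0,4) | ant2:(1,0)->S->(2,0)
  grid max=3 at (0,4)
Step 4: ant0:(1,4)->N->(0,4) | ant1:(0,4)->S->(1,4) | ant2:(2,0)->N->(1,0)
  grid max=4 at (0,4)
Final grid:
  0 0 0 0 4
  1 0 0 0 4
  2 0 0 0 0
  0 0 0 0 0
Max pheromone 4 at (0,4)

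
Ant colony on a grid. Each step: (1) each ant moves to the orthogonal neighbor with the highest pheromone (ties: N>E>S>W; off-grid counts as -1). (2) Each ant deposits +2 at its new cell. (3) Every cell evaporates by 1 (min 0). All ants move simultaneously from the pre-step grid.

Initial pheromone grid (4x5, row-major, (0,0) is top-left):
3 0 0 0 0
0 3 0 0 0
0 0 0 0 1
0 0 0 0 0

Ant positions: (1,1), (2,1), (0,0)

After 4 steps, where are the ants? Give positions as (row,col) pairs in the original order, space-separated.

Step 1: ant0:(1,1)->N->(0,1) | ant1:(2,1)->N->(1,1) | ant2:(0,0)->E->(0,1)
  grid max=4 at (1,1)
Step 2: ant0:(0,1)->S->(1,1) | ant1:(1,1)->N->(0,1) | ant2:(0,1)->S->(1,1)
  grid max=7 at (1,1)
Step 3: ant0:(1,1)->N->(0,1) | ant1:(0,1)->S->(1,1) | ant2:(1,1)->N->(0,1)
  grid max=8 at (1,1)
Step 4: ant0:(0,1)->S->(1,1) | ant1:(1,1)->N->(0,1) | ant2:(0,1)->S->(1,1)
  grid max=11 at (1,1)

(1,1) (0,1) (1,1)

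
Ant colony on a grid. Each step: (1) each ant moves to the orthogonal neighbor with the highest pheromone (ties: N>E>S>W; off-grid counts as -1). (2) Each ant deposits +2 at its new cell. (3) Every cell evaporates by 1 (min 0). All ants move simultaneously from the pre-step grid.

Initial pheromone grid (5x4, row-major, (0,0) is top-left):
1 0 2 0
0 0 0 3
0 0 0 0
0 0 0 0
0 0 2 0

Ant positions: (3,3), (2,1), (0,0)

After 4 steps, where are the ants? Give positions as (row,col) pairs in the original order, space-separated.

Step 1: ant0:(3,3)->N->(2,3) | ant1:(2,1)->N->(1,1) | ant2:(0,0)->E->(0,1)
  grid max=2 at (1,3)
Step 2: ant0:(2,3)->N->(1,3) | ant1:(1,1)->N->(0,1) | ant2:(0,1)->E->(0,2)
  grid max=3 at (1,3)
Step 3: ant0:(1,3)->N->(0,3) | ant1:(0,1)->E->(0,2) | ant2:(0,2)->W->(0,1)
  grid max=3 at (0,1)
Step 4: ant0:(0,3)->W->(0,2) | ant1:(0,2)->W->(0,1) | ant2:(0,1)->E->(0,2)
  grid max=6 at (0,2)

(0,2) (0,1) (0,2)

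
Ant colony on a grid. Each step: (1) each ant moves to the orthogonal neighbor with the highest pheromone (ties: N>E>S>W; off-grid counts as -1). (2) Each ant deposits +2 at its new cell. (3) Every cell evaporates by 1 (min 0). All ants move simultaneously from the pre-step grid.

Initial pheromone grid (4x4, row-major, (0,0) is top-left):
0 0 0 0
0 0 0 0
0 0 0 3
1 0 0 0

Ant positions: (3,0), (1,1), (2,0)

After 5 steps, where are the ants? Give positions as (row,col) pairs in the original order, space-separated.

Step 1: ant0:(3,0)->N->(2,0) | ant1:(1,1)->N->(0,1) | ant2:(2,0)->S->(3,0)
  grid max=2 at (2,3)
Step 2: ant0:(2,0)->S->(3,0) | ant1:(0,1)->E->(0,2) | ant2:(3,0)->N->(2,0)
  grid max=3 at (3,0)
Step 3: ant0:(3,0)->N->(2,0) | ant1:(0,2)->E->(0,3) | ant2:(2,0)->S->(3,0)
  grid max=4 at (3,0)
Step 4: ant0:(2,0)->S->(3,0) | ant1:(0,3)->S->(1,3) | ant2:(3,0)->N->(2,0)
  grid max=5 at (3,0)
Step 5: ant0:(3,0)->N->(2,0) | ant1:(1,3)->N->(0,3) | ant2:(2,0)->S->(3,0)
  grid max=6 at (3,0)

(2,0) (0,3) (3,0)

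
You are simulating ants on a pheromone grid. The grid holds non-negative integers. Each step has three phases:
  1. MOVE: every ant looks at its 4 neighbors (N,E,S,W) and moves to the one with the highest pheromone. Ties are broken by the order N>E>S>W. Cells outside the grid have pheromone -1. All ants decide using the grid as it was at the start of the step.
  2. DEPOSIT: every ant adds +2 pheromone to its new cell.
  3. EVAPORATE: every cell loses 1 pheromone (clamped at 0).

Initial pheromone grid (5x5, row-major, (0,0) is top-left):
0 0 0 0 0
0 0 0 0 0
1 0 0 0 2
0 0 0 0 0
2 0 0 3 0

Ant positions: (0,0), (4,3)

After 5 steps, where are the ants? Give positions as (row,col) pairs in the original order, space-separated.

Step 1: ant0:(0,0)->E->(0,1) | ant1:(4,3)->N->(3,3)
  grid max=2 at (4,3)
Step 2: ant0:(0,1)->E->(0,2) | ant1:(3,3)->S->(4,3)
  grid max=3 at (4,3)
Step 3: ant0:(0,2)->E->(0,3) | ant1:(4,3)->N->(3,3)
  grid max=2 at (4,3)
Step 4: ant0:(0,3)->E->(0,4) | ant1:(3,3)->S->(4,3)
  grid max=3 at (4,3)
Step 5: ant0:(0,4)->S->(1,4) | ant1:(4,3)->N->(3,3)
  grid max=2 at (4,3)

(1,4) (3,3)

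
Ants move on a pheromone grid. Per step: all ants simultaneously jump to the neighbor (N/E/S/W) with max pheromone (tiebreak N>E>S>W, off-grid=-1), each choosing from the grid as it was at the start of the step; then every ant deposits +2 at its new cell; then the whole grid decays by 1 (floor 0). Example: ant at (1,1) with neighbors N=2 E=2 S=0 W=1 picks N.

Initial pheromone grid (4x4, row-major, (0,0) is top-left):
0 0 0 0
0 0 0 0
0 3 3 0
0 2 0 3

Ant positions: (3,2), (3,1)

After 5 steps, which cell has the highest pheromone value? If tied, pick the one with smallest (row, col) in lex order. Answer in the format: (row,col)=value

Step 1: ant0:(3,2)->N->(2,2) | ant1:(3,1)->N->(2,1)
  grid max=4 at (2,1)
Step 2: ant0:(2,2)->W->(2,1) | ant1:(2,1)->E->(2,2)
  grid max=5 at (2,1)
Step 3: ant0:(2,1)->E->(2,2) | ant1:(2,2)->W->(2,1)
  grid max=6 at (2,1)
Step 4: ant0:(2,2)->W->(2,1) | ant1:(2,1)->E->(2,2)
  grid max=7 at (2,1)
Step 5: ant0:(2,1)->E->(2,2) | ant1:(2,2)->W->(2,1)
  grid max=8 at (2,1)
Final grid:
  0 0 0 0
  0 0 0 0
  0 8 8 0
  0 0 0 0
Max pheromone 8 at (2,1)

Answer: (2,1)=8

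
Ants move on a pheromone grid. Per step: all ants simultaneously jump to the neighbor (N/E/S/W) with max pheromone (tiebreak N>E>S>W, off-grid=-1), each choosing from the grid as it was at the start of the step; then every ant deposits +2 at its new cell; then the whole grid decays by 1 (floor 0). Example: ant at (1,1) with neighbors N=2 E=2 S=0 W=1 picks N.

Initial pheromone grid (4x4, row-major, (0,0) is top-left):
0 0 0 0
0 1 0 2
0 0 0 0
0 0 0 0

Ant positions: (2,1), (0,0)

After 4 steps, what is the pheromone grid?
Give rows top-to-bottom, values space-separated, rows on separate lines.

After step 1: ants at (1,1),(0,1)
  0 1 0 0
  0 2 0 1
  0 0 0 0
  0 0 0 0
After step 2: ants at (0,1),(1,1)
  0 2 0 0
  0 3 0 0
  0 0 0 0
  0 0 0 0
After step 3: ants at (1,1),(0,1)
  0 3 0 0
  0 4 0 0
  0 0 0 0
  0 0 0 0
After step 4: ants at (0,1),(1,1)
  0 4 0 0
  0 5 0 0
  0 0 0 0
  0 0 0 0

0 4 0 0
0 5 0 0
0 0 0 0
0 0 0 0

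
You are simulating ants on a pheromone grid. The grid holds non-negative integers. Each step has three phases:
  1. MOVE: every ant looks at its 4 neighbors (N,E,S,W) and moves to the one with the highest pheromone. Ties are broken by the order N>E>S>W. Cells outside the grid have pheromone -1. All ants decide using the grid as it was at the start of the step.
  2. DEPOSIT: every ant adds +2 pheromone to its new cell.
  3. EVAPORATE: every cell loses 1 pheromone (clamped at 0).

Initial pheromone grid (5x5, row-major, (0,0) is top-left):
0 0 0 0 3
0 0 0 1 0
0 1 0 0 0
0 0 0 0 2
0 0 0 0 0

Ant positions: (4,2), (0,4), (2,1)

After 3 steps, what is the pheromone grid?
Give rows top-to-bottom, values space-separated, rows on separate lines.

After step 1: ants at (3,2),(1,4),(1,1)
  0 0 0 0 2
  0 1 0 0 1
  0 0 0 0 0
  0 0 1 0 1
  0 0 0 0 0
After step 2: ants at (2,2),(0,4),(0,1)
  0 1 0 0 3
  0 0 0 0 0
  0 0 1 0 0
  0 0 0 0 0
  0 0 0 0 0
After step 3: ants at (1,2),(1,4),(0,2)
  0 0 1 0 2
  0 0 1 0 1
  0 0 0 0 0
  0 0 0 0 0
  0 0 0 0 0

0 0 1 0 2
0 0 1 0 1
0 0 0 0 0
0 0 0 0 0
0 0 0 0 0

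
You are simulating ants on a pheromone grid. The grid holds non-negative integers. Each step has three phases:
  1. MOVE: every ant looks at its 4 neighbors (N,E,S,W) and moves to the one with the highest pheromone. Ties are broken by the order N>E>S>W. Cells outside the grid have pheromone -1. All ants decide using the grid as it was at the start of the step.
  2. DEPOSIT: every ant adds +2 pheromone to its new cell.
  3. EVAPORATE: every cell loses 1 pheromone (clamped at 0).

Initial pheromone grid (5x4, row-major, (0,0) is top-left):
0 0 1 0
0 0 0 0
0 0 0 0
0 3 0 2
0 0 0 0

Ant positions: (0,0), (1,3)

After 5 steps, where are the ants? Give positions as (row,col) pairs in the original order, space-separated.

Step 1: ant0:(0,0)->E->(0,1) | ant1:(1,3)->N->(0,3)
  grid max=2 at (3,1)
Step 2: ant0:(0,1)->E->(0,2) | ant1:(0,3)->S->(1,3)
  grid max=1 at (0,2)
Step 3: ant0:(0,2)->E->(0,3) | ant1:(1,3)->N->(0,3)
  grid max=3 at (0,3)
Step 4: ant0:(0,3)->S->(1,3) | ant1:(0,3)->S->(1,3)
  grid max=3 at (1,3)
Step 5: ant0:(1,3)->N->(0,3) | ant1:(1,3)->N->(0,3)
  grid max=5 at (0,3)

(0,3) (0,3)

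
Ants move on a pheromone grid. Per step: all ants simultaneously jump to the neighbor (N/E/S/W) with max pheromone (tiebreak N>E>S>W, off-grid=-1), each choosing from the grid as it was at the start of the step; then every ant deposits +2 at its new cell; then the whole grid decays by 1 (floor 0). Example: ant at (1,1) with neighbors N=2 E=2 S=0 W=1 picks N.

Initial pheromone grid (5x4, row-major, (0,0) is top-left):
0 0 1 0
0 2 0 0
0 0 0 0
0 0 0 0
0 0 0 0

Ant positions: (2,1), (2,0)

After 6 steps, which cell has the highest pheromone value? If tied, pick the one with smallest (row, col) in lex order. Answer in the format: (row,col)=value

Answer: (1,1)=8

Derivation:
Step 1: ant0:(2,1)->N->(1,1) | ant1:(2,0)->N->(1,0)
  grid max=3 at (1,1)
Step 2: ant0:(1,1)->W->(1,0) | ant1:(1,0)->E->(1,1)
  grid max=4 at (1,1)
Step 3: ant0:(1,0)->E->(1,1) | ant1:(1,1)->W->(1,0)
  grid max=5 at (1,1)
Step 4: ant0:(1,1)->W->(1,0) | ant1:(1,0)->E->(1,1)
  grid max=6 at (1,1)
Step 5: ant0:(1,0)->E->(1,1) | ant1:(1,1)->W->(1,0)
  grid max=7 at (1,1)
Step 6: ant0:(1,1)->W->(1,0) | ant1:(1,0)->E->(1,1)
  grid max=8 at (1,1)
Final grid:
  0 0 0 0
  6 8 0 0
  0 0 0 0
  0 0 0 0
  0 0 0 0
Max pheromone 8 at (1,1)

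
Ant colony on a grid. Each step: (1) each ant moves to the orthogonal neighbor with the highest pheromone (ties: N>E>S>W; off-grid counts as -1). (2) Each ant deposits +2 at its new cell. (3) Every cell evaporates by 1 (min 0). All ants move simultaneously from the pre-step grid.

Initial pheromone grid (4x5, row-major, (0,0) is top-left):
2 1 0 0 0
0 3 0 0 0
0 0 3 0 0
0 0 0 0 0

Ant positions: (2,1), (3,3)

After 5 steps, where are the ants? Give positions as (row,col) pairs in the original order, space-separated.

Step 1: ant0:(2,1)->N->(1,1) | ant1:(3,3)->N->(2,3)
  grid max=4 at (1,1)
Step 2: ant0:(1,1)->N->(0,1) | ant1:(2,3)->W->(2,2)
  grid max=3 at (1,1)
Step 3: ant0:(0,1)->S->(1,1) | ant1:(2,2)->N->(1,2)
  grid max=4 at (1,1)
Step 4: ant0:(1,1)->E->(1,2) | ant1:(1,2)->W->(1,1)
  grid max=5 at (1,1)
Step 5: ant0:(1,2)->W->(1,1) | ant1:(1,1)->E->(1,2)
  grid max=6 at (1,1)

(1,1) (1,2)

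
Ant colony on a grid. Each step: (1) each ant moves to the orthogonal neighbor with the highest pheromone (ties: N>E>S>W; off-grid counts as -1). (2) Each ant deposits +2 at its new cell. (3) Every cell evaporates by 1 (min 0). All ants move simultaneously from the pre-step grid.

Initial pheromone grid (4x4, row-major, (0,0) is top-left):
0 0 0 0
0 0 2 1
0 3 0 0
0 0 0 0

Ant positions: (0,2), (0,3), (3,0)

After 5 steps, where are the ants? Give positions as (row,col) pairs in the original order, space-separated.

Step 1: ant0:(0,2)->S->(1,2) | ant1:(0,3)->S->(1,3) | ant2:(3,0)->N->(2,0)
  grid max=3 at (1,2)
Step 2: ant0:(1,2)->E->(1,3) | ant1:(1,3)->W->(1,2) | ant2:(2,0)->E->(2,1)
  grid max=4 at (1,2)
Step 3: ant0:(1,3)->W->(1,2) | ant1:(1,2)->E->(1,3) | ant2:(2,1)->N->(1,1)
  grid max=5 at (1,2)
Step 4: ant0:(1,2)->E->(1,3) | ant1:(1,3)->W->(1,2) | ant2:(1,1)->E->(1,2)
  grid max=8 at (1,2)
Step 5: ant0:(1,3)->W->(1,2) | ant1:(1,2)->E->(1,3) | ant2:(1,2)->E->(1,3)
  grid max=9 at (1,2)

(1,2) (1,3) (1,3)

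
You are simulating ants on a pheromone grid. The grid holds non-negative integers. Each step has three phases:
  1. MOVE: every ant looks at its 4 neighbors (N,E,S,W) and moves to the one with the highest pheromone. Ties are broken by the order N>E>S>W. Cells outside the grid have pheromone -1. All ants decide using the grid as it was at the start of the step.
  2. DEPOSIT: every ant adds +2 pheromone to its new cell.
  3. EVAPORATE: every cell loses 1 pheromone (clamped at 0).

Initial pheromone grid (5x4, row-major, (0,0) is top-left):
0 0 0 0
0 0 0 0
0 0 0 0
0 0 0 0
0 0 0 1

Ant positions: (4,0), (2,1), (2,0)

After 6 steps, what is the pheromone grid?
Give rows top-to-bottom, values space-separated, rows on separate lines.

After step 1: ants at (3,0),(1,1),(1,0)
  0 0 0 0
  1 1 0 0
  0 0 0 0
  1 0 0 0
  0 0 0 0
After step 2: ants at (2,0),(1,0),(1,1)
  0 0 0 0
  2 2 0 0
  1 0 0 0
  0 0 0 0
  0 0 0 0
After step 3: ants at (1,0),(1,1),(1,0)
  0 0 0 0
  5 3 0 0
  0 0 0 0
  0 0 0 0
  0 0 0 0
After step 4: ants at (1,1),(1,0),(1,1)
  0 0 0 0
  6 6 0 0
  0 0 0 0
  0 0 0 0
  0 0 0 0
After step 5: ants at (1,0),(1,1),(1,0)
  0 0 0 0
  9 7 0 0
  0 0 0 0
  0 0 0 0
  0 0 0 0
After step 6: ants at (1,1),(1,0),(1,1)
  0 0 0 0
  10 10 0 0
  0 0 0 0
  0 0 0 0
  0 0 0 0

0 0 0 0
10 10 0 0
0 0 0 0
0 0 0 0
0 0 0 0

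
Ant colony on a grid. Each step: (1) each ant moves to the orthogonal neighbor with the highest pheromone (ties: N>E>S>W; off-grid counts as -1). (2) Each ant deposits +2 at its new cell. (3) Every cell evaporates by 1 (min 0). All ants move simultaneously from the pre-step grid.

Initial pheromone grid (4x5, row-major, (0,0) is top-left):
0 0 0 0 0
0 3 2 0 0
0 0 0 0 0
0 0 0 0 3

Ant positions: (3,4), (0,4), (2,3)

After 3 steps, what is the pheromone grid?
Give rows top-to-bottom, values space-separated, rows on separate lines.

After step 1: ants at (2,4),(1,4),(1,3)
  0 0 0 0 0
  0 2 1 1 1
  0 0 0 0 1
  0 0 0 0 2
After step 2: ants at (3,4),(2,4),(1,4)
  0 0 0 0 0
  0 1 0 0 2
  0 0 0 0 2
  0 0 0 0 3
After step 3: ants at (2,4),(3,4),(2,4)
  0 0 0 0 0
  0 0 0 0 1
  0 0 0 0 5
  0 0 0 0 4

0 0 0 0 0
0 0 0 0 1
0 0 0 0 5
0 0 0 0 4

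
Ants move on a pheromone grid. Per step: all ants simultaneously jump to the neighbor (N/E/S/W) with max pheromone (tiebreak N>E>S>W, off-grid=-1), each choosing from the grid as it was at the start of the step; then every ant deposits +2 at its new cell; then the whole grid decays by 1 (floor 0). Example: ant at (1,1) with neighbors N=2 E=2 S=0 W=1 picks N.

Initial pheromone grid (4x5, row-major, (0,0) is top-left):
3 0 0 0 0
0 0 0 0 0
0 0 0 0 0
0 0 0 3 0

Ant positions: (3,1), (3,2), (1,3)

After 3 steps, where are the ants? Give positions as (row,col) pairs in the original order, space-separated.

Step 1: ant0:(3,1)->N->(2,1) | ant1:(3,2)->E->(3,3) | ant2:(1,3)->N->(0,3)
  grid max=4 at (3,3)
Step 2: ant0:(2,1)->N->(1,1) | ant1:(3,3)->N->(2,3) | ant2:(0,3)->E->(0,4)
  grid max=3 at (3,3)
Step 3: ant0:(1,1)->N->(0,1) | ant1:(2,3)->S->(3,3) | ant2:(0,4)->S->(1,4)
  grid max=4 at (3,3)

(0,1) (3,3) (1,4)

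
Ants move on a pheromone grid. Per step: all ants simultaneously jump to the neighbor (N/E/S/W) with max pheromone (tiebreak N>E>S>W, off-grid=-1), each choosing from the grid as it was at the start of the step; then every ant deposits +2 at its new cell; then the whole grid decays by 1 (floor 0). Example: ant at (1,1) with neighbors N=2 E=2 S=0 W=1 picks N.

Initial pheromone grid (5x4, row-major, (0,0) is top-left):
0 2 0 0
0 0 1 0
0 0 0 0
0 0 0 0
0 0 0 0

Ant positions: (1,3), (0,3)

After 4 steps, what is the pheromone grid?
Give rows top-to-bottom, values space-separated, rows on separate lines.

After step 1: ants at (1,2),(1,3)
  0 1 0 0
  0 0 2 1
  0 0 0 0
  0 0 0 0
  0 0 0 0
After step 2: ants at (1,3),(1,2)
  0 0 0 0
  0 0 3 2
  0 0 0 0
  0 0 0 0
  0 0 0 0
After step 3: ants at (1,2),(1,3)
  0 0 0 0
  0 0 4 3
  0 0 0 0
  0 0 0 0
  0 0 0 0
After step 4: ants at (1,3),(1,2)
  0 0 0 0
  0 0 5 4
  0 0 0 0
  0 0 0 0
  0 0 0 0

0 0 0 0
0 0 5 4
0 0 0 0
0 0 0 0
0 0 0 0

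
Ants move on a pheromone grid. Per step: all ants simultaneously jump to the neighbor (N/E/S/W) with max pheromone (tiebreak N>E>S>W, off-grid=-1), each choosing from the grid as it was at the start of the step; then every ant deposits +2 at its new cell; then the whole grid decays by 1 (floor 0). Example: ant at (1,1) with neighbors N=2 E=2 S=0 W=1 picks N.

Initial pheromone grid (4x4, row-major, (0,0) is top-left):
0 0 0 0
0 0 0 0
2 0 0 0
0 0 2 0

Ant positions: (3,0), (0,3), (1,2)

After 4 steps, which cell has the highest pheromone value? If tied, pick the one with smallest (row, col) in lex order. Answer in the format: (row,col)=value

Answer: (0,3)=5

Derivation:
Step 1: ant0:(3,0)->N->(2,0) | ant1:(0,3)->S->(1,3) | ant2:(1,2)->N->(0,2)
  grid max=3 at (2,0)
Step 2: ant0:(2,0)->N->(1,0) | ant1:(1,3)->N->(0,3) | ant2:(0,2)->E->(0,3)
  grid max=3 at (0,3)
Step 3: ant0:(1,0)->S->(2,0) | ant1:(0,3)->S->(1,3) | ant2:(0,3)->S->(1,3)
  grid max=3 at (1,3)
Step 4: ant0:(2,0)->N->(1,0) | ant1:(1,3)->N->(0,3) | ant2:(1,3)->N->(0,3)
  grid max=5 at (0,3)
Final grid:
  0 0 0 5
  1 0 0 2
  2 0 0 0
  0 0 0 0
Max pheromone 5 at (0,3)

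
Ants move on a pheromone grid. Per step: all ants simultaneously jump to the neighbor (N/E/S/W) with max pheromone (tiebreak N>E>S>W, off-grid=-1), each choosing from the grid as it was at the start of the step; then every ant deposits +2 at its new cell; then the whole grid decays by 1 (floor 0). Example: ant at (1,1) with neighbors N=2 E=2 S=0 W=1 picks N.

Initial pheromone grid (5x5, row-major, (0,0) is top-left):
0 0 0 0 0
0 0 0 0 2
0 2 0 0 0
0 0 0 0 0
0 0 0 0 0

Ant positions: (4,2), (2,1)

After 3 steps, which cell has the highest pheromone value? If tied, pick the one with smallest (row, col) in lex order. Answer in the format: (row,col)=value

Answer: (2,1)=3

Derivation:
Step 1: ant0:(4,2)->N->(3,2) | ant1:(2,1)->N->(1,1)
  grid max=1 at (1,1)
Step 2: ant0:(3,2)->N->(2,2) | ant1:(1,1)->S->(2,1)
  grid max=2 at (2,1)
Step 3: ant0:(2,2)->W->(2,1) | ant1:(2,1)->E->(2,2)
  grid max=3 at (2,1)
Final grid:
  0 0 0 0 0
  0 0 0 0 0
  0 3 2 0 0
  0 0 0 0 0
  0 0 0 0 0
Max pheromone 3 at (2,1)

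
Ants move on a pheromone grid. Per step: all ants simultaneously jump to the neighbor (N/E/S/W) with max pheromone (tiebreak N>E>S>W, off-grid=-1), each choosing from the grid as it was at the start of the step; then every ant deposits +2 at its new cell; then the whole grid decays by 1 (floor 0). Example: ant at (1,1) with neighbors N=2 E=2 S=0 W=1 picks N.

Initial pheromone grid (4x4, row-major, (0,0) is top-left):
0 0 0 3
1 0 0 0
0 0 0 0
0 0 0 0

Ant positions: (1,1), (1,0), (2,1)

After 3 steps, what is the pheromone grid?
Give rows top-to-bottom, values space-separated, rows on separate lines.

After step 1: ants at (1,0),(0,0),(1,1)
  1 0 0 2
  2 1 0 0
  0 0 0 0
  0 0 0 0
After step 2: ants at (0,0),(1,0),(1,0)
  2 0 0 1
  5 0 0 0
  0 0 0 0
  0 0 0 0
After step 3: ants at (1,0),(0,0),(0,0)
  5 0 0 0
  6 0 0 0
  0 0 0 0
  0 0 0 0

5 0 0 0
6 0 0 0
0 0 0 0
0 0 0 0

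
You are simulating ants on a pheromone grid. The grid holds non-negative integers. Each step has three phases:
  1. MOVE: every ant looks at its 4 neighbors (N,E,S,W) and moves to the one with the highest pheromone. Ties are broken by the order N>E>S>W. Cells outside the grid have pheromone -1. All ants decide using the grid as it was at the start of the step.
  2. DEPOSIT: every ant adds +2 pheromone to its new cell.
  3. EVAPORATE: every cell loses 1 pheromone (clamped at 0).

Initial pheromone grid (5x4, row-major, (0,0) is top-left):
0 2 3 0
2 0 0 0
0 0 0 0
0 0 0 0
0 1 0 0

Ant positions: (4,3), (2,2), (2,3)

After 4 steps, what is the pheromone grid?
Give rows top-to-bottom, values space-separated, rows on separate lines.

After step 1: ants at (3,3),(1,2),(1,3)
  0 1 2 0
  1 0 1 1
  0 0 0 0
  0 0 0 1
  0 0 0 0
After step 2: ants at (2,3),(0,2),(1,2)
  0 0 3 0
  0 0 2 0
  0 0 0 1
  0 0 0 0
  0 0 0 0
After step 3: ants at (1,3),(1,2),(0,2)
  0 0 4 0
  0 0 3 1
  0 0 0 0
  0 0 0 0
  0 0 0 0
After step 4: ants at (1,2),(0,2),(1,2)
  0 0 5 0
  0 0 6 0
  0 0 0 0
  0 0 0 0
  0 0 0 0

0 0 5 0
0 0 6 0
0 0 0 0
0 0 0 0
0 0 0 0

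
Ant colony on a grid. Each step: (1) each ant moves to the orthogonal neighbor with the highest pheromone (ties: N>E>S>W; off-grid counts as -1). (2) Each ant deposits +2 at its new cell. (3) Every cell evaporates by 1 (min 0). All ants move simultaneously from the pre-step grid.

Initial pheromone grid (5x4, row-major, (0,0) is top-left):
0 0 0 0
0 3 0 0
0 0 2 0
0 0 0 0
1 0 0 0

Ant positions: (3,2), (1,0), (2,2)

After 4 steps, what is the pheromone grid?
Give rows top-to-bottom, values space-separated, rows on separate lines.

After step 1: ants at (2,2),(1,1),(1,2)
  0 0 0 0
  0 4 1 0
  0 0 3 0
  0 0 0 0
  0 0 0 0
After step 2: ants at (1,2),(1,2),(1,1)
  0 0 0 0
  0 5 4 0
  0 0 2 0
  0 0 0 0
  0 0 0 0
After step 3: ants at (1,1),(1,1),(1,2)
  0 0 0 0
  0 8 5 0
  0 0 1 0
  0 0 0 0
  0 0 0 0
After step 4: ants at (1,2),(1,2),(1,1)
  0 0 0 0
  0 9 8 0
  0 0 0 0
  0 0 0 0
  0 0 0 0

0 0 0 0
0 9 8 0
0 0 0 0
0 0 0 0
0 0 0 0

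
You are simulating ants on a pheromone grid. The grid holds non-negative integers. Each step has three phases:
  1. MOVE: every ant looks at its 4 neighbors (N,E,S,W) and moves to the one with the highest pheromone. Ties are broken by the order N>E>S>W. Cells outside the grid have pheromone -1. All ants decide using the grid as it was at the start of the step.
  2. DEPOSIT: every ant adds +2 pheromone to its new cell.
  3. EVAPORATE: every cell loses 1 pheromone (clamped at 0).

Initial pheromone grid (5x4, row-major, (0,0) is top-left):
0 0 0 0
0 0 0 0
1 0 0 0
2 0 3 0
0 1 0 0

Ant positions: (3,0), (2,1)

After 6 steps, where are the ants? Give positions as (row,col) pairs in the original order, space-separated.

Step 1: ant0:(3,0)->N->(2,0) | ant1:(2,1)->W->(2,0)
  grid max=4 at (2,0)
Step 2: ant0:(2,0)->S->(3,0) | ant1:(2,0)->S->(3,0)
  grid max=4 at (3,0)
Step 3: ant0:(3,0)->N->(2,0) | ant1:(3,0)->N->(2,0)
  grid max=6 at (2,0)
Step 4: ant0:(2,0)->S->(3,0) | ant1:(2,0)->S->(3,0)
  grid max=6 at (3,0)
Step 5: ant0:(3,0)->N->(2,0) | ant1:(3,0)->N->(2,0)
  grid max=8 at (2,0)
Step 6: ant0:(2,0)->S->(3,0) | ant1:(2,0)->S->(3,0)
  grid max=8 at (3,0)

(3,0) (3,0)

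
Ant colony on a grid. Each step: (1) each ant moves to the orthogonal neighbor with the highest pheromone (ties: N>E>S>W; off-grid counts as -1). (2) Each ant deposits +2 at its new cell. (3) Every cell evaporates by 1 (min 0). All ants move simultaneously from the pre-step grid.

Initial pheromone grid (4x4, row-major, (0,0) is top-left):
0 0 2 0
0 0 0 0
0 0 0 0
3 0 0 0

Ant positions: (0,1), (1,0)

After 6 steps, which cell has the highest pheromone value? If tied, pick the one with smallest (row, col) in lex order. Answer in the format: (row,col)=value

Answer: (0,2)=6

Derivation:
Step 1: ant0:(0,1)->E->(0,2) | ant1:(1,0)->N->(0,0)
  grid max=3 at (0,2)
Step 2: ant0:(0,2)->E->(0,3) | ant1:(0,0)->E->(0,1)
  grid max=2 at (0,2)
Step 3: ant0:(0,3)->W->(0,2) | ant1:(0,1)->E->(0,2)
  grid max=5 at (0,2)
Step 4: ant0:(0,2)->E->(0,3) | ant1:(0,2)->E->(0,3)
  grid max=4 at (0,2)
Step 5: ant0:(0,3)->W->(0,2) | ant1:(0,3)->W->(0,2)
  grid max=7 at (0,2)
Step 6: ant0:(0,2)->E->(0,3) | ant1:(0,2)->E->(0,3)
  grid max=6 at (0,2)
Final grid:
  0 0 6 5
  0 0 0 0
  0 0 0 0
  0 0 0 0
Max pheromone 6 at (0,2)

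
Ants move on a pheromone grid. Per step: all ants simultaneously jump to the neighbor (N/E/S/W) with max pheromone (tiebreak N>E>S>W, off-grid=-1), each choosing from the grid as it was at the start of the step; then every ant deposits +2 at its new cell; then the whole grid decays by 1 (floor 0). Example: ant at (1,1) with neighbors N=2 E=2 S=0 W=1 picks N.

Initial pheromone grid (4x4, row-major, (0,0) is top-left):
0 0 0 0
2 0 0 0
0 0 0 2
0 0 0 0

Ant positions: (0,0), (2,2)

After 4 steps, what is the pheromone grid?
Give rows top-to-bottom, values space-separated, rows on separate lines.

After step 1: ants at (1,0),(2,3)
  0 0 0 0
  3 0 0 0
  0 0 0 3
  0 0 0 0
After step 2: ants at (0,0),(1,3)
  1 0 0 0
  2 0 0 1
  0 0 0 2
  0 0 0 0
After step 3: ants at (1,0),(2,3)
  0 0 0 0
  3 0 0 0
  0 0 0 3
  0 0 0 0
After step 4: ants at (0,0),(1,3)
  1 0 0 0
  2 0 0 1
  0 0 0 2
  0 0 0 0

1 0 0 0
2 0 0 1
0 0 0 2
0 0 0 0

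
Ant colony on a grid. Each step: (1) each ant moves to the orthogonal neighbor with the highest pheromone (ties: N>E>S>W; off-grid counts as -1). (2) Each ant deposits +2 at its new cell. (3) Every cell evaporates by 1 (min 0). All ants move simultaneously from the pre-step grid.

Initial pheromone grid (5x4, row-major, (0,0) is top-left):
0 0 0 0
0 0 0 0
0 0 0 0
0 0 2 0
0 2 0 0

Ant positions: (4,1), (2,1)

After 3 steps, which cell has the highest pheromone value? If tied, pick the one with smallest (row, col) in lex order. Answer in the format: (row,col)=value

Answer: (0,2)=1

Derivation:
Step 1: ant0:(4,1)->N->(3,1) | ant1:(2,1)->N->(1,1)
  grid max=1 at (1,1)
Step 2: ant0:(3,1)->E->(3,2) | ant1:(1,1)->N->(0,1)
  grid max=2 at (3,2)
Step 3: ant0:(3,2)->N->(2,2) | ant1:(0,1)->E->(0,2)
  grid max=1 at (0,2)
Final grid:
  0 0 1 0
  0 0 0 0
  0 0 1 0
  0 0 1 0
  0 0 0 0
Max pheromone 1 at (0,2)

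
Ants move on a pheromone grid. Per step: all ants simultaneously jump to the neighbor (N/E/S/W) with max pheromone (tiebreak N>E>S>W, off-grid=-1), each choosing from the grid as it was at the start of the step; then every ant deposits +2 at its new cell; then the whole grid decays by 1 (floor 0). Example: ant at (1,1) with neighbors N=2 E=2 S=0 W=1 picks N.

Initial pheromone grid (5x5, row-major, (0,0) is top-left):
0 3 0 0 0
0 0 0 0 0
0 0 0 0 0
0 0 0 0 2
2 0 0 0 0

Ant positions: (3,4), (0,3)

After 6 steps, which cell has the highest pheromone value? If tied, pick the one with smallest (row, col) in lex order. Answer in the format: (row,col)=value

Answer: (3,4)=2

Derivation:
Step 1: ant0:(3,4)->N->(2,4) | ant1:(0,3)->E->(0,4)
  grid max=2 at (0,1)
Step 2: ant0:(2,4)->S->(3,4) | ant1:(0,4)->S->(1,4)
  grid max=2 at (3,4)
Step 3: ant0:(3,4)->N->(2,4) | ant1:(1,4)->N->(0,4)
  grid max=1 at (0,4)
Step 4: ant0:(2,4)->S->(3,4) | ant1:(0,4)->S->(1,4)
  grid max=2 at (3,4)
Step 5: ant0:(3,4)->N->(2,4) | ant1:(1,4)->N->(0,4)
  grid max=1 at (0,4)
Step 6: ant0:(2,4)->S->(3,4) | ant1:(0,4)->S->(1,4)
  grid max=2 at (3,4)
Final grid:
  0 0 0 0 0
  0 0 0 0 1
  0 0 0 0 0
  0 0 0 0 2
  0 0 0 0 0
Max pheromone 2 at (3,4)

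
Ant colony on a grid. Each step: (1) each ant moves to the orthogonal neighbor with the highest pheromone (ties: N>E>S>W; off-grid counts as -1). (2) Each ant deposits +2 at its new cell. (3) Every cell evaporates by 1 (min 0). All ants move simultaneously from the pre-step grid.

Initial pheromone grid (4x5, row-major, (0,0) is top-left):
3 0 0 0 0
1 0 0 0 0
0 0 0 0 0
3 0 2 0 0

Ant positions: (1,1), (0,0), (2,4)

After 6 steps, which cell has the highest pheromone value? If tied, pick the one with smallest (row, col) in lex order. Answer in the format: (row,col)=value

Step 1: ant0:(1,1)->W->(1,0) | ant1:(0,0)->S->(1,0) | ant2:(2,4)->N->(1,4)
  grid max=4 at (1,0)
Step 2: ant0:(1,0)->N->(0,0) | ant1:(1,0)->N->(0,0) | ant2:(1,4)->N->(0,4)
  grid max=5 at (0,0)
Step 3: ant0:(0,0)->S->(1,0) | ant1:(0,0)->S->(1,0) | ant2:(0,4)->S->(1,4)
  grid max=6 at (1,0)
Step 4: ant0:(1,0)->N->(0,0) | ant1:(1,0)->N->(0,0) | ant2:(1,4)->N->(0,4)
  grid max=7 at (0,0)
Step 5: ant0:(0,0)->S->(1,0) | ant1:(0,0)->S->(1,0) | ant2:(0,4)->S->(1,4)
  grid max=8 at (1,0)
Step 6: ant0:(1,0)->N->(0,0) | ant1:(1,0)->N->(0,0) | ant2:(1,4)->N->(0,4)
  grid max=9 at (0,0)
Final grid:
  9 0 0 0 1
  7 0 0 0 0
  0 0 0 0 0
  0 0 0 0 0
Max pheromone 9 at (0,0)

Answer: (0,0)=9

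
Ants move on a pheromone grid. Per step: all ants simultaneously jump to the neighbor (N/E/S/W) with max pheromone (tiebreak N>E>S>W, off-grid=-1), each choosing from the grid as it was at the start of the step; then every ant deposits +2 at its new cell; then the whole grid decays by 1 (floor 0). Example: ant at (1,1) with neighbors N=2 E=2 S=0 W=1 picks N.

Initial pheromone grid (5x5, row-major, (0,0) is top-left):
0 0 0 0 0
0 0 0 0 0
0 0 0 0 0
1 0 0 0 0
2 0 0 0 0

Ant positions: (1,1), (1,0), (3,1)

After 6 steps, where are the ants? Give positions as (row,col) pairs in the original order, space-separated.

Step 1: ant0:(1,1)->N->(0,1) | ant1:(1,0)->N->(0,0) | ant2:(3,1)->W->(3,0)
  grid max=2 at (3,0)
Step 2: ant0:(0,1)->W->(0,0) | ant1:(0,0)->E->(0,1) | ant2:(3,0)->S->(4,0)
  grid max=2 at (0,0)
Step 3: ant0:(0,0)->E->(0,1) | ant1:(0,1)->W->(0,0) | ant2:(4,0)->N->(3,0)
  grid max=3 at (0,0)
Step 4: ant0:(0,1)->W->(0,0) | ant1:(0,0)->E->(0,1) | ant2:(3,0)->S->(4,0)
  grid max=4 at (0,0)
Step 5: ant0:(0,0)->E->(0,1) | ant1:(0,1)->W->(0,0) | ant2:(4,0)->N->(3,0)
  grid max=5 at (0,0)
Step 6: ant0:(0,1)->W->(0,0) | ant1:(0,0)->E->(0,1) | ant2:(3,0)->S->(4,0)
  grid max=6 at (0,0)

(0,0) (0,1) (4,0)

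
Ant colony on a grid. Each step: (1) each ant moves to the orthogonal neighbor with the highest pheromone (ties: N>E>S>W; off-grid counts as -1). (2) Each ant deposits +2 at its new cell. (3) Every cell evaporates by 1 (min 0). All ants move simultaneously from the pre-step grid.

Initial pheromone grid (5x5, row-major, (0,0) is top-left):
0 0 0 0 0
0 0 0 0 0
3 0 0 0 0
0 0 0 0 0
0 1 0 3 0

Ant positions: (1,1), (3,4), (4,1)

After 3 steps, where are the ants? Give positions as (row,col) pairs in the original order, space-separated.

Step 1: ant0:(1,1)->N->(0,1) | ant1:(3,4)->N->(2,4) | ant2:(4,1)->N->(3,1)
  grid max=2 at (2,0)
Step 2: ant0:(0,1)->E->(0,2) | ant1:(2,4)->N->(1,4) | ant2:(3,1)->N->(2,1)
  grid max=1 at (0,2)
Step 3: ant0:(0,2)->E->(0,3) | ant1:(1,4)->N->(0,4) | ant2:(2,1)->W->(2,0)
  grid max=2 at (2,0)

(0,3) (0,4) (2,0)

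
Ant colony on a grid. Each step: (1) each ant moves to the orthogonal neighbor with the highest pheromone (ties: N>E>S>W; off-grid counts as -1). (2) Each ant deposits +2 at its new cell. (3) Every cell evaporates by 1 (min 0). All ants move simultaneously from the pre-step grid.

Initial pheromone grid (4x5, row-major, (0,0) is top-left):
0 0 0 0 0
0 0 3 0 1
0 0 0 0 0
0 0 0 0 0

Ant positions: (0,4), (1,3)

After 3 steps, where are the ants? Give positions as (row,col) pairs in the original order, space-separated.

Step 1: ant0:(0,4)->S->(1,4) | ant1:(1,3)->W->(1,2)
  grid max=4 at (1,2)
Step 2: ant0:(1,4)->N->(0,4) | ant1:(1,2)->N->(0,2)
  grid max=3 at (1,2)
Step 3: ant0:(0,4)->S->(1,4) | ant1:(0,2)->S->(1,2)
  grid max=4 at (1,2)

(1,4) (1,2)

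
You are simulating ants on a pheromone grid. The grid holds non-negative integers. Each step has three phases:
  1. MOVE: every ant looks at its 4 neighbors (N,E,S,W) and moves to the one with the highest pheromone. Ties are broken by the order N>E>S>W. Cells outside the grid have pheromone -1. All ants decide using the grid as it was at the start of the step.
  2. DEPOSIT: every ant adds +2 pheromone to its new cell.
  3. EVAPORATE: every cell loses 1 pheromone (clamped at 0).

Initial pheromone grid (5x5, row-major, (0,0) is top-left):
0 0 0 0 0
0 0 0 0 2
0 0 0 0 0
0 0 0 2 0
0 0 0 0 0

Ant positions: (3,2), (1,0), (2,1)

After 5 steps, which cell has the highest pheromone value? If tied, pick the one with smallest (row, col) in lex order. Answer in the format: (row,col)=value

Step 1: ant0:(3,2)->E->(3,3) | ant1:(1,0)->N->(0,0) | ant2:(2,1)->N->(1,1)
  grid max=3 at (3,3)
Step 2: ant0:(3,3)->N->(2,3) | ant1:(0,0)->E->(0,1) | ant2:(1,1)->N->(0,1)
  grid max=3 at (0,1)
Step 3: ant0:(2,3)->S->(3,3) | ant1:(0,1)->E->(0,2) | ant2:(0,1)->E->(0,2)
  grid max=3 at (0,2)
Step 4: ant0:(3,3)->N->(2,3) | ant1:(0,2)->W->(0,1) | ant2:(0,2)->W->(0,1)
  grid max=5 at (0,1)
Step 5: ant0:(2,3)->S->(3,3) | ant1:(0,1)->E->(0,2) | ant2:(0,1)->E->(0,2)
  grid max=5 at (0,2)
Final grid:
  0 4 5 0 0
  0 0 0 0 0
  0 0 0 0 0
  0 0 0 3 0
  0 0 0 0 0
Max pheromone 5 at (0,2)

Answer: (0,2)=5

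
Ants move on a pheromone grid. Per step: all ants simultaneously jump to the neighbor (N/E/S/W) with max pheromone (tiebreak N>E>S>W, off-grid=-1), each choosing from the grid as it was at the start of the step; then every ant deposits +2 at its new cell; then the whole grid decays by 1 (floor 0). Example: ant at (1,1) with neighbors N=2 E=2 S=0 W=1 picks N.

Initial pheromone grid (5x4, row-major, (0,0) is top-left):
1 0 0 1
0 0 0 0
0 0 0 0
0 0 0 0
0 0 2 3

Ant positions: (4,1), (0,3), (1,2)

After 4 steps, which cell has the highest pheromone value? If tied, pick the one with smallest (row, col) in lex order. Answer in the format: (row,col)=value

Answer: (0,3)=5

Derivation:
Step 1: ant0:(4,1)->E->(4,2) | ant1:(0,3)->S->(1,3) | ant2:(1,2)->N->(0,2)
  grid max=3 at (4,2)
Step 2: ant0:(4,2)->E->(4,3) | ant1:(1,3)->N->(0,3) | ant2:(0,2)->E->(0,3)
  grid max=3 at (0,3)
Step 3: ant0:(4,3)->W->(4,2) | ant1:(0,3)->S->(1,3) | ant2:(0,3)->S->(1,3)
  grid max=3 at (1,3)
Step 4: ant0:(4,2)->E->(4,3) | ant1:(1,3)->N->(0,3) | ant2:(1,3)->N->(0,3)
  grid max=5 at (0,3)
Final grid:
  0 0 0 5
  0 0 0 2
  0 0 0 0
  0 0 0 0
  0 0 2 3
Max pheromone 5 at (0,3)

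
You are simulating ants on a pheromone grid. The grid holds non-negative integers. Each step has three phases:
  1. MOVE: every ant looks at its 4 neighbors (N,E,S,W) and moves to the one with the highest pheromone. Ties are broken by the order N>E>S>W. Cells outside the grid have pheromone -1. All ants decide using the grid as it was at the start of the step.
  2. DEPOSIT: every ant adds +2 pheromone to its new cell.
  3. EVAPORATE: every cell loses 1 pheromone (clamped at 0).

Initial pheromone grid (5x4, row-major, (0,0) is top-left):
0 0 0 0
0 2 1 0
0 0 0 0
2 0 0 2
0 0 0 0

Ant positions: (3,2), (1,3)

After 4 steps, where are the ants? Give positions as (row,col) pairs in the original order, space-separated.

Step 1: ant0:(3,2)->E->(3,3) | ant1:(1,3)->W->(1,2)
  grid max=3 at (3,3)
Step 2: ant0:(3,3)->N->(2,3) | ant1:(1,2)->W->(1,1)
  grid max=2 at (1,1)
Step 3: ant0:(2,3)->S->(3,3) | ant1:(1,1)->E->(1,2)
  grid max=3 at (3,3)
Step 4: ant0:(3,3)->N->(2,3) | ant1:(1,2)->W->(1,1)
  grid max=2 at (1,1)

(2,3) (1,1)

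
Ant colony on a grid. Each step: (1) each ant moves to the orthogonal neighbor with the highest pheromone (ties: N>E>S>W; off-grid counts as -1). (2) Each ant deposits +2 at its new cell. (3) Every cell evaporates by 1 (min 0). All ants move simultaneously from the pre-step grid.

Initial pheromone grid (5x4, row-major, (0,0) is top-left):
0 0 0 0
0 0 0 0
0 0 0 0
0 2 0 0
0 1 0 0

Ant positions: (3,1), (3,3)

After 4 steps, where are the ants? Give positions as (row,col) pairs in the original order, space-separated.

Step 1: ant0:(3,1)->S->(4,1) | ant1:(3,3)->N->(2,3)
  grid max=2 at (4,1)
Step 2: ant0:(4,1)->N->(3,1) | ant1:(2,3)->N->(1,3)
  grid max=2 at (3,1)
Step 3: ant0:(3,1)->S->(4,1) | ant1:(1,3)->N->(0,3)
  grid max=2 at (4,1)
Step 4: ant0:(4,1)->N->(3,1) | ant1:(0,3)->S->(1,3)
  grid max=2 at (3,1)

(3,1) (1,3)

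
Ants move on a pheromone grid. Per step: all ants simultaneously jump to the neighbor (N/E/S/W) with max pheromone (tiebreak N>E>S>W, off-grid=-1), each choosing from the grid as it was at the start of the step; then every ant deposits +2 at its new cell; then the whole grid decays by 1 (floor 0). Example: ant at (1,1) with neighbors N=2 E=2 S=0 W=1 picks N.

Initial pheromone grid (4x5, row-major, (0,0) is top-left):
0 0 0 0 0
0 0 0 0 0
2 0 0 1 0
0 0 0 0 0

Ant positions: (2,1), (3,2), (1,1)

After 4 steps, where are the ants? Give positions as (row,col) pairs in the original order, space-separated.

Step 1: ant0:(2,1)->W->(2,0) | ant1:(3,2)->N->(2,2) | ant2:(1,1)->N->(0,1)
  grid max=3 at (2,0)
Step 2: ant0:(2,0)->N->(1,0) | ant1:(2,2)->N->(1,2) | ant2:(0,1)->E->(0,2)
  grid max=2 at (2,0)
Step 3: ant0:(1,0)->S->(2,0) | ant1:(1,2)->N->(0,2) | ant2:(0,2)->S->(1,2)
  grid max=3 at (2,0)
Step 4: ant0:(2,0)->N->(1,0) | ant1:(0,2)->S->(1,2) | ant2:(1,2)->N->(0,2)
  grid max=3 at (0,2)

(1,0) (1,2) (0,2)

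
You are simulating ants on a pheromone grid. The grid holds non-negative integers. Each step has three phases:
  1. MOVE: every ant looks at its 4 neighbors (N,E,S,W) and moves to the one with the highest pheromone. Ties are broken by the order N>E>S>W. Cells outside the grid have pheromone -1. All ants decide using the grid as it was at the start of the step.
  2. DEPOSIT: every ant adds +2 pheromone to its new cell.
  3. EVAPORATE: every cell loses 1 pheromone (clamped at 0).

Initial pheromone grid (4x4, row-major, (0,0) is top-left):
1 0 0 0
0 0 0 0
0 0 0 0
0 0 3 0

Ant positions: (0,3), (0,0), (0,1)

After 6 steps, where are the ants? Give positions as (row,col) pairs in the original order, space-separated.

Step 1: ant0:(0,3)->S->(1,3) | ant1:(0,0)->E->(0,1) | ant2:(0,1)->W->(0,0)
  grid max=2 at (0,0)
Step 2: ant0:(1,3)->N->(0,3) | ant1:(0,1)->W->(0,0) | ant2:(0,0)->E->(0,1)
  grid max=3 at (0,0)
Step 3: ant0:(0,3)->S->(1,3) | ant1:(0,0)->E->(0,1) | ant2:(0,1)->W->(0,0)
  grid max=4 at (0,0)
Step 4: ant0:(1,3)->N->(0,3) | ant1:(0,1)->W->(0,0) | ant2:(0,0)->E->(0,1)
  grid max=5 at (0,0)
Step 5: ant0:(0,3)->S->(1,3) | ant1:(0,0)->E->(0,1) | ant2:(0,1)->W->(0,0)
  grid max=6 at (0,0)
Step 6: ant0:(1,3)->N->(0,3) | ant1:(0,1)->W->(0,0) | ant2:(0,0)->E->(0,1)
  grid max=7 at (0,0)

(0,3) (0,0) (0,1)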